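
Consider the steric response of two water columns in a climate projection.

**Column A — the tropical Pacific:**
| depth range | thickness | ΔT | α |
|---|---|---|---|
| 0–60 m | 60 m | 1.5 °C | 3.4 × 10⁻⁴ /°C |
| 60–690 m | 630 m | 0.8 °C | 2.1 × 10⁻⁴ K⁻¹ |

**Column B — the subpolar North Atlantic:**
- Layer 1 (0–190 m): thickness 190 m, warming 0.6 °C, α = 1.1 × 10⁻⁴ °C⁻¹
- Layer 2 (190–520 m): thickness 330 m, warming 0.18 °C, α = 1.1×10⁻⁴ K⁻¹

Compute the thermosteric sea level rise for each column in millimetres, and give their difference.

Δh_A ≈ 140 mm, Δh_B ≈ 19 mm; difference ≈ 120 mm

A 0–60 m: 1.5 × 3.4×10⁻⁴ × 60 = 0.03060 m
A 60–690 m: 2.1×10⁻⁴ × 0.8 × 630 = 0.10584 m
A total: 0.13644 m
B Layer 1: 190 × 0.6 × 1.1×10⁻⁴ = 0.01254 m
B 330 × 1.1×10⁻⁴ × 0.18 = 0.006534 m
B total: 0.019074 m
Difference: 0.13644 − 0.019074 = 0.117366 m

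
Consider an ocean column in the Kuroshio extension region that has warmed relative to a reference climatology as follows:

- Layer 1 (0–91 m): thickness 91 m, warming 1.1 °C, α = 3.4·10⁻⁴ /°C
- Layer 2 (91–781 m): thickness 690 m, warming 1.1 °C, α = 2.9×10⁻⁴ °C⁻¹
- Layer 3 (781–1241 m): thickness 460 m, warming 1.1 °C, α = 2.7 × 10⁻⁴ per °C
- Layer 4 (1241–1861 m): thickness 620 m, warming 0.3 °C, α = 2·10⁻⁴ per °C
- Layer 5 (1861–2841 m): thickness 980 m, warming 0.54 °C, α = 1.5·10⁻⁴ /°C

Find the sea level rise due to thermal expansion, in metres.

Δh ≈ 0.507 m

91 × 1.1 × 3.4×10⁻⁴ = 0.034034 m
91–781 m: 2.9×10⁻⁴ × 1.1 × 690 = 0.22011 m
460 × 2.7×10⁻⁴ × 1.1 = 0.13662 m
1241–1861 m: 2×10⁻⁴ × 620 × 0.3 = 0.03720 m
1861–2841 m: 1.5×10⁻⁴ × 0.54 × 980 = 0.07938 m
Δh = 0.034034 + 0.22011 + 0.13662 + 0.03720 + 0.07938 = 0.507344 m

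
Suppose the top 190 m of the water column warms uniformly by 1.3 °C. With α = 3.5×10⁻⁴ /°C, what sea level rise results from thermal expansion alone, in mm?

Δh ≈ 86.5 mm

Δh = αΔT·H = 3.5×10⁻⁴ × 1.3 × 190 = 0.08645 m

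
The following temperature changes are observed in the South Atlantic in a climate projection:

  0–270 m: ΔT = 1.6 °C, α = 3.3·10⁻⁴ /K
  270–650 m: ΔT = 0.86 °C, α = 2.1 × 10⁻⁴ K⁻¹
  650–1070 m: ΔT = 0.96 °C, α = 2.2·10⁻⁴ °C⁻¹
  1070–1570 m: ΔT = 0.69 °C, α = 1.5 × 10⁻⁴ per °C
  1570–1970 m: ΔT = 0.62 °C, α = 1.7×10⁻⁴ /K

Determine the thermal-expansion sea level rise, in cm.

39.4 cm

0–270 m: 3.3×10⁻⁴ × 1.6 × 270 = 0.14256 m
Layer 2: 0.86 × 2.1×10⁻⁴ × 380 = 0.068628 m
650–1070 m: 0.96 × 420 × 2.2×10⁻⁴ = 0.088704 m
0.69 × 1.5×10⁻⁴ × 500 = 0.05175 m
0.62 × 400 × 1.7×10⁻⁴ = 0.04216 m
Δh = 0.14256 + 0.068628 + 0.088704 + 0.05175 + 0.04216 = 0.393802 m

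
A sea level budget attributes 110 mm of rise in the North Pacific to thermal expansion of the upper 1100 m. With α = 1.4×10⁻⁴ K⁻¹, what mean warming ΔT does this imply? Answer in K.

ΔT = Δh/(αH) = 0.11 / (1.4×10⁻⁴ × 1100) ≈ 0.7143 K

about 0.714 K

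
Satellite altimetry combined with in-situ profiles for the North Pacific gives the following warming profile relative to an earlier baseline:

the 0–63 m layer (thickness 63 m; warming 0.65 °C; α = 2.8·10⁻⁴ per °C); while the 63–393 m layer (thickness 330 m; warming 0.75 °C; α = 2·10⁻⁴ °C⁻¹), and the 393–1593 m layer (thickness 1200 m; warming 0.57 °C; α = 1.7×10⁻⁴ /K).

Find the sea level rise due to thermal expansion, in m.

0–63 m: 2.8×10⁻⁴ × 0.65 × 63 = 0.011466 m
63–393 m: 2×10⁻⁴ × 330 × 0.75 = 0.04950 m
393–1593 m: 1.7×10⁻⁴ × 0.57 × 1200 = 0.11628 m
Δh = 0.011466 + 0.04950 + 0.11628 = 0.177246 m

Δh ≈ 0.18 m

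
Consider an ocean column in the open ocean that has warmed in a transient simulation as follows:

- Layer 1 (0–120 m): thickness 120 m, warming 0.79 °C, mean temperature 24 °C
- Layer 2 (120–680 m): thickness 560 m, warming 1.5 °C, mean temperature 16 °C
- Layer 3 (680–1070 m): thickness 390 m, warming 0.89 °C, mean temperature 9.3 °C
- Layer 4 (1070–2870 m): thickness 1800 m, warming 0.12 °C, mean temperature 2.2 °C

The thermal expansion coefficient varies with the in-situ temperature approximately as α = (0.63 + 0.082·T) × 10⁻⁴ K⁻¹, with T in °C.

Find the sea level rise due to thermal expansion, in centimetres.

Layer 1: α = (0.63 + 0.082×24)×10⁻⁴ = 2.598×10⁻⁴ K⁻¹
Layer 2: α = (0.63 + 0.082×16)×10⁻⁴ = 1.942×10⁻⁴ K⁻¹
Layer 3: α = (0.63 + 0.082×9.3)×10⁻⁴ = 1.3926×10⁻⁴ K⁻¹
Layer 4: α = (0.63 + 0.082×2.2)×10⁻⁴ = 0.8104×10⁻⁴ K⁻¹
Layer 1: 2.598×10⁻⁴ × 0.79 × 120 = 0.02462904 m
560 × 1.942×10⁻⁴ × 1.5 = 0.163128 m
Layer 3: 390 × 0.89 × 1.3926×10⁻⁴ = 0.048337146 m
1800 × 0.12 × 0.8104×10⁻⁴ = 0.01750464 m
Δh = 0.02462904 + 0.163128 + 0.048337146 + 0.01750464 = 0.253598826 m

25.4 cm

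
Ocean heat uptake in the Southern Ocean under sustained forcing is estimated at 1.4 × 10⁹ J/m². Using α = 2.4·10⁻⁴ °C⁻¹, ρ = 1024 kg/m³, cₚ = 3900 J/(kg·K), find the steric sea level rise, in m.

Δh = αQ/(ρcₚ) = 2.4×10⁻⁴ × 1.4×10⁹ / (1024 × 3900) ≈ 0.084135 m

0.084 m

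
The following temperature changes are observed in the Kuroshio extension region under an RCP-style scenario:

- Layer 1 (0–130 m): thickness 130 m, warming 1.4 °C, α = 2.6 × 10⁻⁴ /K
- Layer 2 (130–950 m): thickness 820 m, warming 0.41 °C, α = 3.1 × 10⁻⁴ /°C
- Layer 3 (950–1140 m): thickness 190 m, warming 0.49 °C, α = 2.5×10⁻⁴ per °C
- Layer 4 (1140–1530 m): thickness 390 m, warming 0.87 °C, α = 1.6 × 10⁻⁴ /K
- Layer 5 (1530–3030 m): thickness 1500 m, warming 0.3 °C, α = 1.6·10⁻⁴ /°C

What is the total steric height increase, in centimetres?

2.6×10⁻⁴ × 130 × 1.4 = 0.04732 m
Layer 2: 0.41 × 820 × 3.1×10⁻⁴ = 0.104222 m
950–1140 m: 190 × 2.5×10⁻⁴ × 0.49 = 0.023275 m
1.6×10⁻⁴ × 0.87 × 390 = 0.054288 m
0.3 × 1.6×10⁻⁴ × 1500 = 0.07200 m
Δh = 0.04732 + 0.104222 + 0.023275 + 0.054288 + 0.07200 = 0.301105 m

Δh = 30 cm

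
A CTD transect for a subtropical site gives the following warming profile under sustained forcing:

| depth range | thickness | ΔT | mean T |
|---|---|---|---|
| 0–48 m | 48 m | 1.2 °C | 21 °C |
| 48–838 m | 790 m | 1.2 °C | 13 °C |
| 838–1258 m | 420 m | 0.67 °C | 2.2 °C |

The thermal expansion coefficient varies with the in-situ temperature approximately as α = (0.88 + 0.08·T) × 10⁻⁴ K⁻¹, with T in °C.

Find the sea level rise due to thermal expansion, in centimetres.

Layer 1: α = (0.88 + 0.08×21)×10⁻⁴ = 2.56×10⁻⁴ K⁻¹
Layer 2: α = (0.88 + 0.08×13)×10⁻⁴ = 1.92×10⁻⁴ K⁻¹
Layer 3: α = (0.88 + 0.08×2.2)×10⁻⁴ = 1.056×10⁻⁴ K⁻¹
2.56×10⁻⁴ × 48 × 1.2 = 0.0147456 m
Layer 2: 1.92×10⁻⁴ × 1.2 × 790 = 0.182016 m
1.056×10⁻⁴ × 420 × 0.67 = 0.02971584 m
Δh = 0.0147456 + 0.182016 + 0.02971584 = 0.22647744 m

Δh = 22.6 cm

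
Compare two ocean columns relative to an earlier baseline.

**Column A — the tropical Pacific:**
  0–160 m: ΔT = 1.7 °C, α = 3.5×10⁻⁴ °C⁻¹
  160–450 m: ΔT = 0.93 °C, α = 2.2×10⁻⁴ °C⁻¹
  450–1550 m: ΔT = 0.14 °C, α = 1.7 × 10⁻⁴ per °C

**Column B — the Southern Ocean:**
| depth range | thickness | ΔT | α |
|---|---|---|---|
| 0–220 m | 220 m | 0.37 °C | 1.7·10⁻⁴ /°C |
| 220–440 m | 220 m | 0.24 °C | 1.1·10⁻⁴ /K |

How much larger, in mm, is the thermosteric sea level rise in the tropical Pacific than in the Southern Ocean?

A 0–160 m: 3.5×10⁻⁴ × 160 × 1.7 = 0.09520 m
A Layer 2: 2.2×10⁻⁴ × 290 × 0.93 = 0.059334 m
A 450–1550 m: 1100 × 0.14 × 1.7×10⁻⁴ = 0.02618 m
A total: 0.180714 m
B 0–220 m: 220 × 0.37 × 1.7×10⁻⁴ = 0.013838 m
B Layer 2: 220 × 0.24 × 1.1×10⁻⁴ = 0.005808 m
B total: 0.019646 m
Difference: 0.180714 − 0.019646 = 0.161068 m

161 mm larger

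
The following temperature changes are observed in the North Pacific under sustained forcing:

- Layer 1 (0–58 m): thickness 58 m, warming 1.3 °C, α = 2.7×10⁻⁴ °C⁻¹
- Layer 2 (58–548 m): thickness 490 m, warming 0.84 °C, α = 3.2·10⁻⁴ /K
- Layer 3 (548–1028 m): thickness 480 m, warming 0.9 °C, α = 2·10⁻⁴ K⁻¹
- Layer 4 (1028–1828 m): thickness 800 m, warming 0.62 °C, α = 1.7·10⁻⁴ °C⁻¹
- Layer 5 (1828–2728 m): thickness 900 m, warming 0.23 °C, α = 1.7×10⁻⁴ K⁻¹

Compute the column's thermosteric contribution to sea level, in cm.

35.8 cm of thermosteric rise

Layer 1: 1.3 × 58 × 2.7×10⁻⁴ = 0.020358 m
3.2×10⁻⁴ × 490 × 0.84 = 0.131712 m
548–1028 m: 0.9 × 2×10⁻⁴ × 480 = 0.08640 m
1.7×10⁻⁴ × 800 × 0.62 = 0.08432 m
Layer 5: 0.23 × 900 × 1.7×10⁻⁴ = 0.03519 m
Δh = 0.020358 + 0.131712 + 0.08640 + 0.08432 + 0.03519 = 0.35798 m ≈ 35.8 cm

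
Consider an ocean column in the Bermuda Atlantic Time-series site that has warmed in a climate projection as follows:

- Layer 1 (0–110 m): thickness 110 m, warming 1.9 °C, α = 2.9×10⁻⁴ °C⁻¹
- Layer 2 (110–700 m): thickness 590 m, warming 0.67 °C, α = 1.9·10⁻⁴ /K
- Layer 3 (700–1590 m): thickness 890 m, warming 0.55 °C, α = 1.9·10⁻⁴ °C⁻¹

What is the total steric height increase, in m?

Δh = 0.229 m

1.9 × 2.9×10⁻⁴ × 110 = 0.06061 m
110–700 m: 590 × 0.67 × 1.9×10⁻⁴ = 0.075107 m
0.55 × 1.9×10⁻⁴ × 890 = 0.093005 m
Δh = 0.06061 + 0.075107 + 0.093005 = 0.228722 m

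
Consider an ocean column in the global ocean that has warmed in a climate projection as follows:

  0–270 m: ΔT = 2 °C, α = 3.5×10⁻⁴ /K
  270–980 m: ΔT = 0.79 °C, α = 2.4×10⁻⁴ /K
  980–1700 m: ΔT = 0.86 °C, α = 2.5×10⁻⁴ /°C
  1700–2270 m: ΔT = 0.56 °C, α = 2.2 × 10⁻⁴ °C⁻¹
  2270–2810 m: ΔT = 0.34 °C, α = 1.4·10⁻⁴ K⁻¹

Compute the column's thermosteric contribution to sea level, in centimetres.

Δh ≈ 57.4 cm

0–270 m: 3.5×10⁻⁴ × 2 × 270 = 0.18900 m
270–980 m: 2.4×10⁻⁴ × 710 × 0.79 = 0.134616 m
Layer 3: 0.86 × 720 × 2.5×10⁻⁴ = 0.15480 m
Layer 4: 2.2×10⁻⁴ × 0.56 × 570 = 0.070224 m
Layer 5: 1.4×10⁻⁴ × 540 × 0.34 = 0.025704 m
Δh = 0.18900 + 0.134616 + 0.15480 + 0.070224 + 0.025704 = 0.574344 m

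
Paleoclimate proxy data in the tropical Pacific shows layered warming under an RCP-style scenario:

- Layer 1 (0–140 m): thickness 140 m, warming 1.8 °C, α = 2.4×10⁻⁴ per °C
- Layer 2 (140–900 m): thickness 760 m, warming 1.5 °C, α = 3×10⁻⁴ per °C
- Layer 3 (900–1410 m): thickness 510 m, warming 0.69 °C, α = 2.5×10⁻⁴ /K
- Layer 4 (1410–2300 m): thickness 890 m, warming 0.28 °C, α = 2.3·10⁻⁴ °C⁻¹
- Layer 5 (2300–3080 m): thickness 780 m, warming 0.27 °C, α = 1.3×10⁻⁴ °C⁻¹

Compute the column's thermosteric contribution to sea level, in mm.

1.8 × 2.4×10⁻⁴ × 140 = 0.06048 m
140–900 m: 1.5 × 3×10⁻⁴ × 760 = 0.34200 m
Layer 3: 510 × 0.69 × 2.5×10⁻⁴ = 0.087975 m
1410–2300 m: 890 × 2.3×10⁻⁴ × 0.28 = 0.057316 m
0.27 × 780 × 1.3×10⁻⁴ = 0.027378 m
Δh = 0.06048 + 0.34200 + 0.087975 + 0.057316 + 0.027378 = 0.575149 m ≈ 580 mm

about 580 mm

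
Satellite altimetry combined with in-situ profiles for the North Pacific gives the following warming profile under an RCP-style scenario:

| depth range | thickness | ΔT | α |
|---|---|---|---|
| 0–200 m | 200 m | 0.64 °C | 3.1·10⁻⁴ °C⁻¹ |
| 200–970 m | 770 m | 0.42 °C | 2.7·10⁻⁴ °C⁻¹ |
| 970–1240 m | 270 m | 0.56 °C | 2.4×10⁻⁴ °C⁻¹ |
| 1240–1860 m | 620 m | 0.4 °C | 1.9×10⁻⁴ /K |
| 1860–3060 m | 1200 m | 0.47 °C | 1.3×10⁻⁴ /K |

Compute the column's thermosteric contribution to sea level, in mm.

Δh = 284 mm

0–200 m: 3.1×10⁻⁴ × 200 × 0.64 = 0.03968 m
200–970 m: 0.42 × 2.7×10⁻⁴ × 770 = 0.087318 m
Layer 3: 0.56 × 2.4×10⁻⁴ × 270 = 0.036288 m
Layer 4: 1.9×10⁻⁴ × 620 × 0.4 = 0.04712 m
Layer 5: 1200 × 1.3×10⁻⁴ × 0.47 = 0.07332 m
Δh = 0.03968 + 0.087318 + 0.036288 + 0.04712 + 0.07332 = 0.283726 m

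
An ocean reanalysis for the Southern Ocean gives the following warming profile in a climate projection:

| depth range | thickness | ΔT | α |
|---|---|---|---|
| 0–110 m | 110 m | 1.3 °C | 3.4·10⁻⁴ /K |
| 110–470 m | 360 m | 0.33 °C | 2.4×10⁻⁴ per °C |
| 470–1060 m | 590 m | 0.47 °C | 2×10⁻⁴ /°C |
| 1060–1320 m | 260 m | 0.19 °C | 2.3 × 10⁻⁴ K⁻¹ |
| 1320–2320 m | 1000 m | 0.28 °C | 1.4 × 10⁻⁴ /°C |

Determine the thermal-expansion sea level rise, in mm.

Δh ≈ 183 mm

0–110 m: 110 × 1.3 × 3.4×10⁻⁴ = 0.04862 m
110–470 m: 360 × 2.4×10⁻⁴ × 0.33 = 0.028512 m
2×10⁻⁴ × 0.47 × 590 = 0.05546 m
1060–1320 m: 260 × 2.3×10⁻⁴ × 0.19 = 0.011362 m
1000 × 1.4×10⁻⁴ × 0.28 = 0.03920 m
Δh = 0.04862 + 0.028512 + 0.05546 + 0.011362 + 0.03920 = 0.183154 m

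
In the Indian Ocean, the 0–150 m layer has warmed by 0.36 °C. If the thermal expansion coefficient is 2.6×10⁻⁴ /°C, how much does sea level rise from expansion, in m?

about 0.014 m

Δh = αΔT·H = 2.6×10⁻⁴ × 0.36 × 150 = 0.01404 m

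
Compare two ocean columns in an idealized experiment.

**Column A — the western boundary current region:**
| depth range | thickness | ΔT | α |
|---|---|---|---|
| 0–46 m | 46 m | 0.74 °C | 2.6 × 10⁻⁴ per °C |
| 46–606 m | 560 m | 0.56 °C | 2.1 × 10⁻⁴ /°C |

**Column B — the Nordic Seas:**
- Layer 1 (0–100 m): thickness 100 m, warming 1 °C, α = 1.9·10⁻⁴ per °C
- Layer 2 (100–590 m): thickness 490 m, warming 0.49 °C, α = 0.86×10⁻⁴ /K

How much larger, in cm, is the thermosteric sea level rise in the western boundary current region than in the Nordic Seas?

A 0–46 m: 46 × 0.74 × 2.6×10⁻⁴ = 0.0088504 m
A 2.1×10⁻⁴ × 0.56 × 560 = 0.065856 m
A total: 0.0747064 m
B 1.9×10⁻⁴ × 1 × 100 = 0.01900 m
B 490 × 0.49 × 0.86×10⁻⁴ = 0.0206486 m
B total: 0.0396486 m
Difference: 0.0747064 − 0.0396486 = 0.0350578 m

3.5 cm larger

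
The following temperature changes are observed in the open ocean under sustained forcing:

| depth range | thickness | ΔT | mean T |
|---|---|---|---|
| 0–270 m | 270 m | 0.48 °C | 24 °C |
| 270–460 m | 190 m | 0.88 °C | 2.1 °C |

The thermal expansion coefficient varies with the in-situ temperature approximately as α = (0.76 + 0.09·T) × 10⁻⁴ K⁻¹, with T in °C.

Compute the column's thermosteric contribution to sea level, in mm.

53.7 mm

Layer 1: α = (0.76 + 0.09×24)×10⁻⁴ = 2.92×10⁻⁴ K⁻¹
Layer 2: α = (0.76 + 0.09×2.1)×10⁻⁴ = 0.949×10⁻⁴ K⁻¹
Layer 1: 0.48 × 2.92×10⁻⁴ × 270 = 0.0378432 m
0.949×10⁻⁴ × 0.88 × 190 = 0.01586728 m
Δh = 0.0378432 + 0.01586728 = 0.05371048 m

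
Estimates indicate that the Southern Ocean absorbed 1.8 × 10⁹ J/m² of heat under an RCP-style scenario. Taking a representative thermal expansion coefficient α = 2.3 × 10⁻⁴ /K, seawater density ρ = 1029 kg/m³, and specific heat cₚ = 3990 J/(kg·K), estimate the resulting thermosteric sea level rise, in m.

Δh ≈ 0.101 m

Δh = αQ/(ρcₚ) = 2.3×10⁻⁴ × 1.8×10⁹ / (1029 × 3990) ≈ 0.10084 m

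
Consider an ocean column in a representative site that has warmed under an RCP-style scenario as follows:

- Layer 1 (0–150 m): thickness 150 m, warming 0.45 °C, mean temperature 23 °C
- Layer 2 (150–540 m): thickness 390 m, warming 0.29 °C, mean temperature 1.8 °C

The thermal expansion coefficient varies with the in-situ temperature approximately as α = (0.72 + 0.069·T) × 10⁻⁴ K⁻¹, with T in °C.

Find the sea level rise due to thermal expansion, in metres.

Layer 1: α = (0.72 + 0.069×23)×10⁻⁴ = 2.307×10⁻⁴ K⁻¹
Layer 2: α = (0.72 + 0.069×1.8)×10⁻⁴ = 0.8442×10⁻⁴ K⁻¹
0.45 × 150 × 2.307×10⁻⁴ = 0.01557225 m
0.8442×10⁻⁴ × 0.29 × 390 = 0.009547902 m
Δh = 0.01557225 + 0.009547902 = 0.025120152 m

Δh = 0.0251 m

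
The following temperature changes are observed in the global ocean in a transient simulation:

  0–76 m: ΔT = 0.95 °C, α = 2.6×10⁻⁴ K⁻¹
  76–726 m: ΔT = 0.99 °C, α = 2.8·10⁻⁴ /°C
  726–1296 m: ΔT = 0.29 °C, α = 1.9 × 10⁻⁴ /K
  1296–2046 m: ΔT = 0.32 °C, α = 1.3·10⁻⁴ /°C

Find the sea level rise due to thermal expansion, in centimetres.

0.95 × 2.6×10⁻⁴ × 76 = 0.018772 m
650 × 0.99 × 2.8×10⁻⁴ = 0.18018 m
Layer 3: 570 × 1.9×10⁻⁴ × 0.29 = 0.031407 m
1296–2046 m: 0.32 × 750 × 1.3×10⁻⁴ = 0.03120 m
Δh = 0.018772 + 0.18018 + 0.031407 + 0.03120 = 0.261559 m ≈ 26.2 cm

Δh ≈ 26.2 cm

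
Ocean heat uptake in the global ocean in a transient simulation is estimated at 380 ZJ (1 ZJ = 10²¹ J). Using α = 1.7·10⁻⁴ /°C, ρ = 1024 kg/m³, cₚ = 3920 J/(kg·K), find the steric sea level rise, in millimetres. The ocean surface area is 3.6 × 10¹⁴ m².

Per unit area: Q = 380×10²¹ / (3.6×10¹⁴) ≈ 1.056×10⁹ J/m²
Δh = αQ/(ρcₚ) = 1.7×10⁻⁴ × 1.056×10⁹ / (1024 × 3920) ≈ 0.044723 m

44.7 mm of thermosteric rise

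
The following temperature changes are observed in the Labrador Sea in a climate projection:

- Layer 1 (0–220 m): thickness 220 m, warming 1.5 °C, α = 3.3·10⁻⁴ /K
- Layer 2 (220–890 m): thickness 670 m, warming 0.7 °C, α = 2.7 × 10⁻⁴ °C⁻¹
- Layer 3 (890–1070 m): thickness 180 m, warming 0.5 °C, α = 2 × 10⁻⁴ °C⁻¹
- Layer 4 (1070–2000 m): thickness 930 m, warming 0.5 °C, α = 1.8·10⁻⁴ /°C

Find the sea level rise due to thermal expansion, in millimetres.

340 mm of thermosteric rise

Layer 1: 1.5 × 220 × 3.3×10⁻⁴ = 0.10890 m
Layer 2: 0.7 × 2.7×10⁻⁴ × 670 = 0.12663 m
890–1070 m: 180 × 0.5 × 2×10⁻⁴ = 0.01800 m
Layer 4: 0.5 × 930 × 1.8×10⁻⁴ = 0.08370 m
Δh = 0.10890 + 0.12663 + 0.01800 + 0.08370 = 0.33723 m ≈ 340 mm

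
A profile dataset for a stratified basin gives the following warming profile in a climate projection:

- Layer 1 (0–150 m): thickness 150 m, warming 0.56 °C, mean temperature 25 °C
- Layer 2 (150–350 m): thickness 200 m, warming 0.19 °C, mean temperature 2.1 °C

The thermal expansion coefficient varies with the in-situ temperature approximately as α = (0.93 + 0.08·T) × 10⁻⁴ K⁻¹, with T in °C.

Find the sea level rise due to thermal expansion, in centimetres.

2.88 cm

Layer 1: α = (0.93 + 0.08×25)×10⁻⁴ = 2.93×10⁻⁴ K⁻¹
Layer 2: α = (0.93 + 0.08×2.1)×10⁻⁴ = 1.098×10⁻⁴ K⁻¹
Layer 1: 2.93×10⁻⁴ × 0.56 × 150 = 0.024612 m
150–350 m: 1.098×10⁻⁴ × 200 × 0.19 = 0.0041724 m
Δh = 0.024612 + 0.0041724 = 0.0287844 m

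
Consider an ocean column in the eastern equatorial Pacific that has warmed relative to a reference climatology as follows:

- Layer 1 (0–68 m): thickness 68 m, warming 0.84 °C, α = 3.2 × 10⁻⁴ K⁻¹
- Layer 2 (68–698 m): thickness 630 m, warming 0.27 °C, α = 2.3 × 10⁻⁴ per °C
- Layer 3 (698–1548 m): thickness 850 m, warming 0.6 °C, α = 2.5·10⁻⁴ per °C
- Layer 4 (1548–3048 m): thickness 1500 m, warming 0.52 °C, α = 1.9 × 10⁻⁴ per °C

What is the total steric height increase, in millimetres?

Layer 1: 3.2×10⁻⁴ × 68 × 0.84 = 0.0182784 m
68–698 m: 0.27 × 2.3×10⁻⁴ × 630 = 0.039123 m
698–1548 m: 2.5×10⁻⁴ × 0.6 × 850 = 0.12750 m
1548–3048 m: 1.9×10⁻⁴ × 0.52 × 1500 = 0.14820 m
Δh = 0.0182784 + 0.039123 + 0.12750 + 0.14820 = 0.3331014 m ≈ 333 mm

333 mm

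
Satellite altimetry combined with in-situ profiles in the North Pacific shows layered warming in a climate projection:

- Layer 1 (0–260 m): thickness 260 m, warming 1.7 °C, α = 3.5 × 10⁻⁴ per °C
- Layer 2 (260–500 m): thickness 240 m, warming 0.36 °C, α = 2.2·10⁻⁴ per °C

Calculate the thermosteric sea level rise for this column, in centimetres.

1.7 × 260 × 3.5×10⁻⁴ = 0.15470 m
Layer 2: 0.36 × 2.2×10⁻⁴ × 240 = 0.019008 m
Δh = 0.15470 + 0.019008 = 0.173708 m

17.4 cm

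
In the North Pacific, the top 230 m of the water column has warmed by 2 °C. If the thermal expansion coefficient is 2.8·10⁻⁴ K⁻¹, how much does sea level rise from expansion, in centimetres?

Δh ≈ 12.9 cm

Δh = αΔT·H = 2.8×10⁻⁴ × 2 × 230 = 0.12880 m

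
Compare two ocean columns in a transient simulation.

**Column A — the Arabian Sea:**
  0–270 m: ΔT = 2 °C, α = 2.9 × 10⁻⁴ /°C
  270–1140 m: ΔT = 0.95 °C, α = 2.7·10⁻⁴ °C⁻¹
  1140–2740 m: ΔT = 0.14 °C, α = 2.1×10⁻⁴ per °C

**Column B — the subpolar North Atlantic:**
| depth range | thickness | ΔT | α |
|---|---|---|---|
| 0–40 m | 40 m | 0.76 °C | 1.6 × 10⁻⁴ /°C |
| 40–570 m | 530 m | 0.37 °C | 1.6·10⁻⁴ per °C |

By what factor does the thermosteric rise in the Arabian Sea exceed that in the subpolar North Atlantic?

a factor of 11.8

A Layer 1: 2 × 2.9×10⁻⁴ × 270 = 0.15660 m
A 0.95 × 870 × 2.7×10⁻⁴ = 0.223155 m
A Layer 3: 1600 × 0.14 × 2.1×10⁻⁴ = 0.04704 m
A total: 0.426795 m
B Layer 1: 1.6×10⁻⁴ × 0.76 × 40 = 0.004864 m
B 40–570 m: 0.37 × 530 × 1.6×10⁻⁴ = 0.031376 m
B total: 0.03624 m
Ratio: 0.426795 / 0.03624 ≈ 11.78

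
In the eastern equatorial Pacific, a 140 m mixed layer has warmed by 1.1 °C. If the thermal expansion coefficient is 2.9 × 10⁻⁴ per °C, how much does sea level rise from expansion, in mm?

44.7 mm

Δh = αΔT·H = 2.9×10⁻⁴ × 1.1 × 140 = 0.04466 m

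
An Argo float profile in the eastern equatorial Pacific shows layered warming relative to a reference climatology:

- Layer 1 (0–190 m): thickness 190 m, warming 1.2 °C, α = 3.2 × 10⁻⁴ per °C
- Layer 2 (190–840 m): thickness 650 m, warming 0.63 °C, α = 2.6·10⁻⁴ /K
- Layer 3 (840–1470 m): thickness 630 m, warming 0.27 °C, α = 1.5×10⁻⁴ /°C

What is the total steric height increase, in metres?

Layer 1: 190 × 1.2 × 3.2×10⁻⁴ = 0.07296 m
0.63 × 650 × 2.6×10⁻⁴ = 0.10647 m
630 × 1.5×10⁻⁴ × 0.27 = 0.025515 m
Δh = 0.07296 + 0.10647 + 0.025515 = 0.204945 m

about 0.205 m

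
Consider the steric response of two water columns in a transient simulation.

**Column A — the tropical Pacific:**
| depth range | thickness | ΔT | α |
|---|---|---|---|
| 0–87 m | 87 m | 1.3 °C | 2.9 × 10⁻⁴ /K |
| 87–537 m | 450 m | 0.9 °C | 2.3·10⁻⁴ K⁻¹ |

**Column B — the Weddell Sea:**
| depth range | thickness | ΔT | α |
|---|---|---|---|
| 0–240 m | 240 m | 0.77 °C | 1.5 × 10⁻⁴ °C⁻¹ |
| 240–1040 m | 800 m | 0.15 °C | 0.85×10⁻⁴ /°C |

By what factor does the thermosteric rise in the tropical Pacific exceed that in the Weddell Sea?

A 87 × 2.9×10⁻⁴ × 1.3 = 0.032799 m
A Layer 2: 0.9 × 2.3×10⁻⁴ × 450 = 0.09315 m
A total: 0.125949 m
B 0–240 m: 240 × 0.77 × 1.5×10⁻⁴ = 0.02772 m
B 240–1040 m: 0.15 × 800 × 0.85×10⁻⁴ = 0.01020 m
B total: 0.03792 m
Ratio: 0.125949 / 0.03792 ≈ 3.321

a factor of 3.3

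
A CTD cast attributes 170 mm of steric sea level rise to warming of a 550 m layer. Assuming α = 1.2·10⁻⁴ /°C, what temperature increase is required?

ΔT = Δh/(αH) = 0.17 / (1.2×10⁻⁴ × 550) ≈ 2.576 °C

ΔT ≈ 2.58 °C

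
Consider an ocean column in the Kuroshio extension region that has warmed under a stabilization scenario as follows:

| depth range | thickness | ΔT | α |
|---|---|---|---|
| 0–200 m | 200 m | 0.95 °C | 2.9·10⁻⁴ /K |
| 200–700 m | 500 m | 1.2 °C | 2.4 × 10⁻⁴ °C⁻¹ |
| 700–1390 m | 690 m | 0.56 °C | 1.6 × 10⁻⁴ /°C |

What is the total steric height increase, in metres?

2.9×10⁻⁴ × 200 × 0.95 = 0.05510 m
Layer 2: 1.2 × 500 × 2.4×10⁻⁴ = 0.14400 m
Layer 3: 0.56 × 1.6×10⁻⁴ × 690 = 0.061824 m
Δh = 0.05510 + 0.14400 + 0.061824 = 0.260924 m ≈ 0.261 m

Δh ≈ 0.261 m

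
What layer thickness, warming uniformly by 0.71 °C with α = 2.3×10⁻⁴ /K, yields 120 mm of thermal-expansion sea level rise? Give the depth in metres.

H ≈ 730 m

H = Δh/(αΔT) = 0.12 / (2.3×10⁻⁴ × 0.71) ≈ 734.8 m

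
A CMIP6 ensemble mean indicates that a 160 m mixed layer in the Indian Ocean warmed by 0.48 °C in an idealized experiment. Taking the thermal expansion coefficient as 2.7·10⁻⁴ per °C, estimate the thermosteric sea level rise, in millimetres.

Δh = αΔT·H = 2.7×10⁻⁴ × 0.48 × 160 = 0.020736 m

about 20.7 mm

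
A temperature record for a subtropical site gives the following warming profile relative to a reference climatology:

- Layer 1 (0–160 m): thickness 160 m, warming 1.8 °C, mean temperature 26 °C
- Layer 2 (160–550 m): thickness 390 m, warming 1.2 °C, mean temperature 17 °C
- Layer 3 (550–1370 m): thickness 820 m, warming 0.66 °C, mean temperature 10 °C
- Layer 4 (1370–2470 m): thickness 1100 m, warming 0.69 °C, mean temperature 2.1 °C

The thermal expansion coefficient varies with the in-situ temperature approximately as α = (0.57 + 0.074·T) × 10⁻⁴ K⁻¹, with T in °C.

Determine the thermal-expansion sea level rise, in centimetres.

Layer 1: α = (0.57 + 0.074×26)×10⁻⁴ = 2.494×10⁻⁴ K⁻¹
Layer 2: α = (0.57 + 0.074×17)×10⁻⁴ = 1.828×10⁻⁴ K⁻¹
Layer 3: α = (0.57 + 0.074×10)×10⁻⁴ = 1.31×10⁻⁴ K⁻¹
Layer 4: α = (0.57 + 0.074×2.1)×10⁻⁴ = 0.7254×10⁻⁴ K⁻¹
1.8 × 160 × 2.494×10⁻⁴ = 0.0718272 m
390 × 1.2 × 1.828×10⁻⁴ = 0.0855504 m
550–1370 m: 1.31×10⁻⁴ × 820 × 0.66 = 0.0708972 m
1370–2470 m: 1100 × 0.69 × 0.7254×10⁻⁴ = 0.05505786 m
Δh = 0.0718272 + 0.0855504 + 0.0708972 + 0.05505786 = 0.28333266 m

Δh ≈ 28.3 cm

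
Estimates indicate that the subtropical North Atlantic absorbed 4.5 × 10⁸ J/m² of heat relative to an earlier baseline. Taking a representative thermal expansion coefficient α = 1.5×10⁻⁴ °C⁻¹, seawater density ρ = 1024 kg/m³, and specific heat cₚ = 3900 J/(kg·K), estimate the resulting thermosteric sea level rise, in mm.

Δh ≈ 16.9 mm

Δh = αQ/(ρcₚ) = 1.5×10⁻⁴ × 4.5×10⁸ / (1024 × 3900) ≈ 0.016902 m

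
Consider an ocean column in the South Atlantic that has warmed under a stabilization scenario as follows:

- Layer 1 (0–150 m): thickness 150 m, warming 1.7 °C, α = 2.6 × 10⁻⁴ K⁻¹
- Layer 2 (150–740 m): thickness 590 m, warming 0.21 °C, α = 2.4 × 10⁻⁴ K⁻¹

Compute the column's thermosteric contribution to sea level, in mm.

0–150 m: 1.7 × 2.6×10⁻⁴ × 150 = 0.06630 m
Layer 2: 2.4×10⁻⁴ × 0.21 × 590 = 0.029736 m
Δh = 0.06630 + 0.029736 = 0.096036 m ≈ 96.0 mm

96.0 mm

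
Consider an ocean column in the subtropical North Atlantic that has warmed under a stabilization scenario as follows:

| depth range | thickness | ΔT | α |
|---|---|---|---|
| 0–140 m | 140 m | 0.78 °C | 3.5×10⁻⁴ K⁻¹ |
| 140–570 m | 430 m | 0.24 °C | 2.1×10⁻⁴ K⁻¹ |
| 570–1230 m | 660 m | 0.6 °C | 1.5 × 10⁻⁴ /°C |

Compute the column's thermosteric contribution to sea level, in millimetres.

Layer 1: 0.78 × 3.5×10⁻⁴ × 140 = 0.03822 m
140–570 m: 0.24 × 430 × 2.1×10⁻⁴ = 0.021672 m
Layer 3: 660 × 0.6 × 1.5×10⁻⁴ = 0.05940 m
Δh = 0.03822 + 0.021672 + 0.05940 = 0.119292 m

119 mm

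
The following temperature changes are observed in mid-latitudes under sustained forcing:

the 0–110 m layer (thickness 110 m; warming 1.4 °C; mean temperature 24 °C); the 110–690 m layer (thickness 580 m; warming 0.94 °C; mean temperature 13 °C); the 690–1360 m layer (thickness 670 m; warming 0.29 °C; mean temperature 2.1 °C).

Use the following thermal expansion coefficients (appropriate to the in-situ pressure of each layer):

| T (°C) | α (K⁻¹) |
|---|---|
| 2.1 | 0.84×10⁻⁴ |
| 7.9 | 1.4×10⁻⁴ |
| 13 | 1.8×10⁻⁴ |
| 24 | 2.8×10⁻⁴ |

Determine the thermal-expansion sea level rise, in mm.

Layer 1 at 24 °C → α = 2.8×10⁻⁴ K⁻¹
Layer 2 at 13 °C → α = 1.8×10⁻⁴ K⁻¹
Layer 3 at 2.1 °C → α = 0.84×10⁻⁴ K⁻¹
2.8×10⁻⁴ × 110 × 1.4 = 0.04312 m
110–690 m: 580 × 1.8×10⁻⁴ × 0.94 = 0.098136 m
0.84×10⁻⁴ × 0.29 × 670 = 0.0163212 m
Δh = 0.04312 + 0.098136 + 0.0163212 = 0.1575772 m

about 158 mm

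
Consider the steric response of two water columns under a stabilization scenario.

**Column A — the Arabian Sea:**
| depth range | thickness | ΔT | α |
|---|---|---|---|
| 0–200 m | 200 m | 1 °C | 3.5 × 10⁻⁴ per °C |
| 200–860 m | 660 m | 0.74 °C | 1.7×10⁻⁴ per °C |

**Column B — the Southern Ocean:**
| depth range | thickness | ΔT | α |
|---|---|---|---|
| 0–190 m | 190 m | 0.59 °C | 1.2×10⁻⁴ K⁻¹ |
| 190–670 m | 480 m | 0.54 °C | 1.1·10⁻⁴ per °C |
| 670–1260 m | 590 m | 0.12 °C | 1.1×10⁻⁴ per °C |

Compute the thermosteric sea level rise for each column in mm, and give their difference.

A: 150 mm; B: 50 mm; difference 100 mm

A 200 × 3.5×10⁻⁴ × 1 = 0.07000 m
A Layer 2: 1.7×10⁻⁴ × 0.74 × 660 = 0.083028 m
A total: 0.153028 m
B 190 × 1.2×10⁻⁴ × 0.59 = 0.013452 m
B 0.54 × 1.1×10⁻⁴ × 480 = 0.028512 m
B 1.1×10⁻⁴ × 590 × 0.12 = 0.007788 m
B total: 0.049752 m
Difference: 0.153028 − 0.049752 = 0.103276 m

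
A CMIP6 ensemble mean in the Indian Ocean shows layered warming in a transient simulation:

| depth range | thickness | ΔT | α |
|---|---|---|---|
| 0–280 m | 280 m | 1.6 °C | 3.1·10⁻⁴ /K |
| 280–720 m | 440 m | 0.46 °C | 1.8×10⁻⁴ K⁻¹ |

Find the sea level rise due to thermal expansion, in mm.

Layer 1: 280 × 3.1×10⁻⁴ × 1.6 = 0.13888 m
280–720 m: 1.8×10⁻⁴ × 440 × 0.46 = 0.036432 m
Δh = 0.13888 + 0.036432 = 0.175312 m

180 mm of thermosteric rise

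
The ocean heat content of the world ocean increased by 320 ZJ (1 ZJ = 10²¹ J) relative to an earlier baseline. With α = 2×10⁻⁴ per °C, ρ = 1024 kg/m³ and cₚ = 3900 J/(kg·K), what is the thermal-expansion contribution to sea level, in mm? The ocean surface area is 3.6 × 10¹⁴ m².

Δh = 44.5 mm

Per unit area: Q = 320×10²¹ / (3.6×10¹⁴) ≈ 8.889×10⁸ J/m²
Δh = αQ/(ρcₚ) = 2×10⁻⁴ × 8.889×10⁸ / (1024 × 3900) ≈ 0.044516 m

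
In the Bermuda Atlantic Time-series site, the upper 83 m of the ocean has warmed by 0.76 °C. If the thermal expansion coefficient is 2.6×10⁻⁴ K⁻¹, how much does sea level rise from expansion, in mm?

16.4 mm of thermosteric rise

Δh = αΔT·H = 2.6×10⁻⁴ × 0.76 × 83 = 0.0164008 m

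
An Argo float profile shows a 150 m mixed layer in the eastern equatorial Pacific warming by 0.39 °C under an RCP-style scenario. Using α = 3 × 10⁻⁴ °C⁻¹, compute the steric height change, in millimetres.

Δh = αΔT·H = 3×10⁻⁴ × 0.39 × 150 = 0.01755 m

Δh = 17.6 mm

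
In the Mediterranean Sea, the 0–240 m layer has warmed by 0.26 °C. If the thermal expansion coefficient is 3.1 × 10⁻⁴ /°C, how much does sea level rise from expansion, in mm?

19.3 mm of thermosteric rise

Δh = αΔT·H = 3.1×10⁻⁴ × 0.26 × 240 = 0.019344 m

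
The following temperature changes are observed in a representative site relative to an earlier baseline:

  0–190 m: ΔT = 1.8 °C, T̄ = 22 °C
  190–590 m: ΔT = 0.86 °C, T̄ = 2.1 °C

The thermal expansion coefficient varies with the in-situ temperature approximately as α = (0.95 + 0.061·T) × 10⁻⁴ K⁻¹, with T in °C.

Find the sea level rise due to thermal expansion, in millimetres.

Δh ≈ 115 mm

Layer 1: α = (0.95 + 0.061×22)×10⁻⁴ = 2.292×10⁻⁴ K⁻¹
Layer 2: α = (0.95 + 0.061×2.1)×10⁻⁴ = 1.0781×10⁻⁴ K⁻¹
Layer 1: 1.8 × 190 × 2.292×10⁻⁴ = 0.0783864 m
190–590 m: 400 × 1.0781×10⁻⁴ × 0.86 = 0.03708664 m
Δh = 0.0783864 + 0.03708664 = 0.11547304 m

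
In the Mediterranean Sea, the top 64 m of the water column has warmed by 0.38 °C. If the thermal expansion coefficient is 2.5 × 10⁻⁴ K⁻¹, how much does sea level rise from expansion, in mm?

Δh = αΔT·H = 2.5×10⁻⁴ × 0.38 × 64 = 0.00608 m

6.1 mm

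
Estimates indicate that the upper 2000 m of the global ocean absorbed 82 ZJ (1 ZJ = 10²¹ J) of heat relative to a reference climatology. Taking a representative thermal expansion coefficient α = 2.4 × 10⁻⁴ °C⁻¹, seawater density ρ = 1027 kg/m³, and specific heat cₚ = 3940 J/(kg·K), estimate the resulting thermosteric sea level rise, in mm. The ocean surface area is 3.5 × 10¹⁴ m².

13.9 mm of thermosteric rise

Per unit area: Q = 82×10²¹ / (3.5×10¹⁴) ≈ 2.343×10⁸ J/m²
Δh = αQ/(ρcₚ) = 2.4×10⁻⁴ × 2.343×10⁸ / (1027 × 3940) ≈ 0.013897 m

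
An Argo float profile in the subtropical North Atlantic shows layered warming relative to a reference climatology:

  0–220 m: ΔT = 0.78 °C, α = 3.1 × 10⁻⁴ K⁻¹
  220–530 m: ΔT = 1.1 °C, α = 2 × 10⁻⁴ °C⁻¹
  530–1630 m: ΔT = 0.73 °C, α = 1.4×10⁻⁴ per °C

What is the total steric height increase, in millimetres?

234 mm

220 × 3.1×10⁻⁴ × 0.78 = 0.053196 m
220–530 m: 310 × 2×10⁻⁴ × 1.1 = 0.06820 m
530–1630 m: 1100 × 1.4×10⁻⁴ × 0.73 = 0.11242 m
Δh = 0.053196 + 0.06820 + 0.11242 = 0.233816 m ≈ 234 mm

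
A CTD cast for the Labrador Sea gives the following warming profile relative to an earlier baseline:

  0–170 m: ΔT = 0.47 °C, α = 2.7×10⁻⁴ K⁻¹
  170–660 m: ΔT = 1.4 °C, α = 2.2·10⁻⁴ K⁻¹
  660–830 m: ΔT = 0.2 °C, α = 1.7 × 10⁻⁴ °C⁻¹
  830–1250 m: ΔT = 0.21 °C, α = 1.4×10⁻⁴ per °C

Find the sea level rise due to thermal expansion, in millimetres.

0–170 m: 170 × 0.47 × 2.7×10⁻⁴ = 0.021573 m
Layer 2: 1.4 × 490 × 2.2×10⁻⁴ = 0.15092 m
1.7×10⁻⁴ × 0.2 × 170 = 0.00578 m
830–1250 m: 420 × 1.4×10⁻⁴ × 0.21 = 0.012348 m
Δh = 0.021573 + 0.15092 + 0.00578 + 0.012348 = 0.190621 m

190 mm of thermosteric rise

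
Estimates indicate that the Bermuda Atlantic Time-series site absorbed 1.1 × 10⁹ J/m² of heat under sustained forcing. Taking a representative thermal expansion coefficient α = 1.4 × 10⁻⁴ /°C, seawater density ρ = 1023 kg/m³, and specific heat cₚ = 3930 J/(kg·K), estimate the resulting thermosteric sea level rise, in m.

about 0.0383 m

Δh = αQ/(ρcₚ) = 1.4×10⁻⁴ × 1.1×10⁹ / (1023 × 3930) ≈ 0.038305 m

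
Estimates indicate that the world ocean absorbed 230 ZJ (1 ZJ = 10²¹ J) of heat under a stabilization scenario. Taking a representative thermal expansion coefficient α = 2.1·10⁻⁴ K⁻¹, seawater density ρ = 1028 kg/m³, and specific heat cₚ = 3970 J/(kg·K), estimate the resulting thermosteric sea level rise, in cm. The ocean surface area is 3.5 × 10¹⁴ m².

Per unit area: Q = 230×10²¹ / (3.5×10¹⁴) ≈ 6.571×10⁸ J/m²
Δh = αQ/(ρcₚ) = 2.1×10⁻⁴ × 6.571×10⁸ / (1028 × 3970) ≈ 0.033812 m

about 3.38 cm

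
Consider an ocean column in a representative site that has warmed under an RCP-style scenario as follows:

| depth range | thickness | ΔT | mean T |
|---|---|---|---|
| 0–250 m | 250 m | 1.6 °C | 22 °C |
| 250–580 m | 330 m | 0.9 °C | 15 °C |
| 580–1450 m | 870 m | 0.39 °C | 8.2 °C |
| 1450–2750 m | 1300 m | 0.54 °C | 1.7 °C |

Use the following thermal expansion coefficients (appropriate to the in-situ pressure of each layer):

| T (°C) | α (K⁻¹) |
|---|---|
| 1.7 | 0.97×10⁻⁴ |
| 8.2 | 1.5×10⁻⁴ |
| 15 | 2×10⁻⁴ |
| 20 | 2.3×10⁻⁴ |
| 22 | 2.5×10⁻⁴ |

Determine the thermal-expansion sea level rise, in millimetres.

Layer 1 at 22 °C → α = 2.5×10⁻⁴ K⁻¹
Layer 2 at 15 °C → α = 2×10⁻⁴ K⁻¹
Layer 3 at 8.2 °C → α = 1.5×10⁻⁴ K⁻¹
Layer 4 at 1.7 °C → α = 0.97×10⁻⁴ K⁻¹
2.5×10⁻⁴ × 250 × 1.6 = 0.10000 m
250–580 m: 0.9 × 330 × 2×10⁻⁴ = 0.05940 m
580–1450 m: 870 × 1.5×10⁻⁴ × 0.39 = 0.050895 m
Layer 4: 0.54 × 0.97×10⁻⁴ × 1300 = 0.068094 m
Δh = 0.10000 + 0.05940 + 0.050895 + 0.068094 = 0.278389 m

278 mm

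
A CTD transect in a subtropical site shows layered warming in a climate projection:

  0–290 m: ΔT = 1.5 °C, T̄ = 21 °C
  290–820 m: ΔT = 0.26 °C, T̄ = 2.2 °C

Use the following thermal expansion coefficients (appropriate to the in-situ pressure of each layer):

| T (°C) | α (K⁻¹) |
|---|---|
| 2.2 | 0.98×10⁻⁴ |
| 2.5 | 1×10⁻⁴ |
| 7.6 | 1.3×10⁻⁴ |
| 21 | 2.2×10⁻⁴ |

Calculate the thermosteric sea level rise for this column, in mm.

Layer 1 at 21 °C → α = 2.2×10⁻⁴ K⁻¹
Layer 2 at 2.2 °C → α = 0.98×10⁻⁴ K⁻¹
Layer 1: 1.5 × 290 × 2.2×10⁻⁴ = 0.09570 m
290–820 m: 0.98×10⁻⁴ × 0.26 × 530 = 0.0135044 m
Δh = 0.09570 + 0.0135044 = 0.1092044 m

109 mm of thermosteric rise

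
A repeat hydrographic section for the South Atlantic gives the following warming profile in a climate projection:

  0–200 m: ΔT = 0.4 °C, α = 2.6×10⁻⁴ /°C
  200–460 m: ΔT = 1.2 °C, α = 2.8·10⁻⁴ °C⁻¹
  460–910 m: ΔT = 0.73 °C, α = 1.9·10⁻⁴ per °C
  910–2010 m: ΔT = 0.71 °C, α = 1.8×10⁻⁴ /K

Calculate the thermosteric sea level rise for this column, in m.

0–200 m: 200 × 2.6×10⁻⁴ × 0.4 = 0.02080 m
Layer 2: 1.2 × 260 × 2.8×10⁻⁴ = 0.08736 m
Layer 3: 1.9×10⁻⁴ × 0.73 × 450 = 0.062415 m
Layer 4: 1.8×10⁻⁴ × 0.71 × 1100 = 0.14058 m
Δh = 0.02080 + 0.08736 + 0.062415 + 0.14058 = 0.311155 m ≈ 0.311 m

Δh = 0.311 m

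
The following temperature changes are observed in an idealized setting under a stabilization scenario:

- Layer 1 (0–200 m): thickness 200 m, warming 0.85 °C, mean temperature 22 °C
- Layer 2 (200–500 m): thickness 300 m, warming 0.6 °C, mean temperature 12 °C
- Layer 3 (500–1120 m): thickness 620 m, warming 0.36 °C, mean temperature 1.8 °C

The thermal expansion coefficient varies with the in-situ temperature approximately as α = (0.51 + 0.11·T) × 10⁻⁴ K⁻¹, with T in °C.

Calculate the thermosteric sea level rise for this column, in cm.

Δh = 9.9 cm

Layer 1: α = (0.51 + 0.11×22)×10⁻⁴ = 2.93×10⁻⁴ K⁻¹
Layer 2: α = (0.51 + 0.11×12)×10⁻⁴ = 1.83×10⁻⁴ K⁻¹
Layer 3: α = (0.51 + 0.11×1.8)×10⁻⁴ = 0.708×10⁻⁴ K⁻¹
0–200 m: 0.85 × 2.93×10⁻⁴ × 200 = 0.04981 m
1.83×10⁻⁴ × 300 × 0.6 = 0.03294 m
500–1120 m: 620 × 0.36 × 0.708×10⁻⁴ = 0.01580256 m
Δh = 0.04981 + 0.03294 + 0.01580256 = 0.09855256 m ≈ 9.9 cm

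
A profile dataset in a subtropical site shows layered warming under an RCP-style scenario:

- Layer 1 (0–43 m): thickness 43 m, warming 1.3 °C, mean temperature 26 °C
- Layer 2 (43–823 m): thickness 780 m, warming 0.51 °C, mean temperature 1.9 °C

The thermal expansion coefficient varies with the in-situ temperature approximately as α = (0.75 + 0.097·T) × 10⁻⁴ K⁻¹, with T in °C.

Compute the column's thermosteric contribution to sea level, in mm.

Layer 1: α = (0.75 + 0.097×26)×10⁻⁴ = 3.272×10⁻⁴ K⁻¹
Layer 2: α = (0.75 + 0.097×1.9)×10⁻⁴ = 0.9343×10⁻⁴ K⁻¹
43 × 1.3 × 3.272×10⁻⁴ = 0.01829048 m
Layer 2: 0.51 × 0.9343×10⁻⁴ × 780 = 0.037166454 m
Δh = 0.01829048 + 0.037166454 = 0.055456934 m

55.5 mm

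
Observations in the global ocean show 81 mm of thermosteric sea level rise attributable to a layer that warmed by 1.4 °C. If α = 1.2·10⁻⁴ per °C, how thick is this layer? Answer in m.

about 482 m

H = Δh/(αΔT) = 0.081 / (1.2×10⁻⁴ × 1.4) ≈ 482.1 m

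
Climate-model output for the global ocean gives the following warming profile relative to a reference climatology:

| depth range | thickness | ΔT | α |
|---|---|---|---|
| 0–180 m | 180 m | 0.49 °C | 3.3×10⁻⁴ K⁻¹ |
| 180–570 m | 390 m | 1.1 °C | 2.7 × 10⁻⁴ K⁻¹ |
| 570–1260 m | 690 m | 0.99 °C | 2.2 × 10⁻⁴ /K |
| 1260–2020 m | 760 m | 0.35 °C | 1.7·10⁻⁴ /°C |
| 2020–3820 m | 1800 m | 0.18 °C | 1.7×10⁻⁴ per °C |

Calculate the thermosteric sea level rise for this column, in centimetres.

Layer 1: 180 × 3.3×10⁻⁴ × 0.49 = 0.029106 m
2.7×10⁻⁴ × 1.1 × 390 = 0.11583 m
Layer 3: 690 × 0.99 × 2.2×10⁻⁴ = 0.150282 m
Layer 4: 760 × 0.35 × 1.7×10⁻⁴ = 0.04522 m
Layer 5: 0.18 × 1.7×10⁻⁴ × 1800 = 0.05508 m
Δh = 0.029106 + 0.11583 + 0.150282 + 0.04522 + 0.05508 = 0.395518 m

39.6 cm of thermosteric rise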